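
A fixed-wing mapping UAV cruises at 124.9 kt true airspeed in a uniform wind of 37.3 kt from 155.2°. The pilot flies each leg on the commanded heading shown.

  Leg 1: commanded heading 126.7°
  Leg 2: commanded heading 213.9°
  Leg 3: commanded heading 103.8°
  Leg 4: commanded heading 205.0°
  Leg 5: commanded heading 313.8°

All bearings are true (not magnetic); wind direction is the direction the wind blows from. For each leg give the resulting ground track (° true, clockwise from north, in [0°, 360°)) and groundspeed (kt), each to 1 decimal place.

Leg 1: track=115.8°, groundspeed=93.8 kt
Leg 2: track=230.7°, groundspeed=110.2 kt
Leg 3: track=87.8°, groundspeed=105.7 kt
Leg 4: track=220.8°, groundspeed=104.8 kt
Leg 5: track=318.7°, groundspeed=160.2 kt

Leg 1: heading 126.7°; drift -10.9° → track 115.8°, groundspeed 93.8 kt
Leg 2: heading 213.9°; drift +16.8° → track 230.7°, groundspeed 110.2 kt
Leg 3: heading 103.8°; drift -16.0° → track 87.8°, groundspeed 105.7 kt
Leg 4: heading 205.0°; drift +15.8° → track 220.8°, groundspeed 104.8 kt
Leg 5: heading 313.8°; drift +4.9° → track 318.7°, groundspeed 160.2 kt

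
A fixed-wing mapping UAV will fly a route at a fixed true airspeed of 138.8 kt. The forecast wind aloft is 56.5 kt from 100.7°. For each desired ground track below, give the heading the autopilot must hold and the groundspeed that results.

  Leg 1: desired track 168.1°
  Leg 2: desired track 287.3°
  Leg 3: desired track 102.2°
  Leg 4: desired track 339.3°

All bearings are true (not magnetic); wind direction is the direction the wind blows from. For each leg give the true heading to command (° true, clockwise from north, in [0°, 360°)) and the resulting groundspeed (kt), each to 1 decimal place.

Leg 1: desired track 168.1°; wind correction -22.1° → command heading 146.0°, groundspeed 106.9 kt
Leg 2: desired track 287.3°; wind correction +2.7° → command heading 290.0°, groundspeed 194.8 kt
Leg 3: desired track 102.2°; wind correction -0.6° → command heading 101.6°, groundspeed 82.3 kt
Leg 4: desired track 339.3°; wind correction +20.3° → command heading 359.6°, groundspeed 159.6 kt

Leg 1: heading=146.0°, groundspeed=106.9 kt
Leg 2: heading=290.0°, groundspeed=194.8 kt
Leg 3: heading=101.6°, groundspeed=82.3 kt
Leg 4: heading=359.6°, groundspeed=159.6 kt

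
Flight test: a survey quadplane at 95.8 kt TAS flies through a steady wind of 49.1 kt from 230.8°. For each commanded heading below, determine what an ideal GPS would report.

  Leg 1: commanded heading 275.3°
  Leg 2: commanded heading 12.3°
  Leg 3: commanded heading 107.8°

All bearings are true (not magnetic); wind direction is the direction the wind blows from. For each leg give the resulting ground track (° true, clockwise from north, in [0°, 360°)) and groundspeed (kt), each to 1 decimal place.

Leg 1: track=304.8°, groundspeed=69.8 kt
Leg 2: track=25.1°, groundspeed=137.7 kt
Leg 3: track=89.2°, groundspeed=129.3 kt

Leg 1: heading 275.3°; drift +29.5° → track 304.8°, groundspeed 69.8 kt
Leg 2: heading 12.3°; drift +12.8° → track 25.1°, groundspeed 137.7 kt
Leg 3: heading 107.8°; drift -18.6° → track 89.2°, groundspeed 129.3 kt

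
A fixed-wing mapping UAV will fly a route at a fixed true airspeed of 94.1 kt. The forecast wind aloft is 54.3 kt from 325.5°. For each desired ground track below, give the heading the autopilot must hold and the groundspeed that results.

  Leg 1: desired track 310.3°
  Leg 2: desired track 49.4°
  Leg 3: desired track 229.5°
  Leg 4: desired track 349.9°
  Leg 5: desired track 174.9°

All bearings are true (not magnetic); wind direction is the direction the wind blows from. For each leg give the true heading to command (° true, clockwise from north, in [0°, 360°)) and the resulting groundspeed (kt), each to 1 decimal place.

Leg 1: desired track 310.3°; wind correction +8.7° → command heading 319.0°, groundspeed 40.6 kt
Leg 2: desired track 49.4°; wind correction -35.0° → command heading 14.4°, groundspeed 71.3 kt
Leg 3: desired track 229.5°; wind correction +35.0° → command heading 264.5°, groundspeed 82.7 kt
Leg 4: desired track 349.9°; wind correction -13.8° → command heading 336.1°, groundspeed 41.9 kt
Leg 5: desired track 174.9°; wind correction +16.5° → command heading 191.4°, groundspeed 137.6 kt

Leg 1: heading=319.0°, groundspeed=40.6 kt
Leg 2: heading=14.4°, groundspeed=71.3 kt
Leg 3: heading=264.5°, groundspeed=82.7 kt
Leg 4: heading=336.1°, groundspeed=41.9 kt
Leg 5: heading=191.4°, groundspeed=137.6 kt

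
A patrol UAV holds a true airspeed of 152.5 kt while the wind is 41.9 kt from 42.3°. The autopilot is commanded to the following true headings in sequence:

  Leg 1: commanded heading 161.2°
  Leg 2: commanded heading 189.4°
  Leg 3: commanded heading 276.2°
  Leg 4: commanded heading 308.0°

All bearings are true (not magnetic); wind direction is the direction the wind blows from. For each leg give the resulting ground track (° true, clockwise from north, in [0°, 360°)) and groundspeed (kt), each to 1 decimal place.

Leg 1: heading 161.2°; drift +12.0° → track 173.2°, groundspeed 176.6 kt
Leg 2: heading 189.4°; drift +6.9° → track 196.3°, groundspeed 189.1 kt
Leg 3: heading 276.2°; drift -10.8° → track 265.4°, groundspeed 180.4 kt
Leg 4: heading 308.0°; drift -15.0° → track 293.0°, groundspeed 161.2 kt

Leg 1: track=173.2°, groundspeed=176.6 kt
Leg 2: track=196.3°, groundspeed=189.1 kt
Leg 3: track=265.4°, groundspeed=180.4 kt
Leg 4: track=293.0°, groundspeed=161.2 kt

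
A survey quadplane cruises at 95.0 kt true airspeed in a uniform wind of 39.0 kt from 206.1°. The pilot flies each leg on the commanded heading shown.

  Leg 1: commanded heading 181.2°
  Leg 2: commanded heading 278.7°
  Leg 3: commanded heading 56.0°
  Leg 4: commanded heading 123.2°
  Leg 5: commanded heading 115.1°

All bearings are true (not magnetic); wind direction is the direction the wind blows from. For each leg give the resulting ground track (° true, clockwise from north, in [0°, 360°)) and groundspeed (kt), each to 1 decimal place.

Leg 1: track=165.8°, groundspeed=61.8 kt
Leg 2: track=302.8°, groundspeed=91.3 kt
Leg 3: track=47.4°, groundspeed=130.3 kt
Leg 4: track=100.0°, groundspeed=98.1 kt
Leg 5: track=92.9°, groundspeed=103.3 kt

Leg 1: heading 181.2°; drift -15.4° → track 165.8°, groundspeed 61.8 kt
Leg 2: heading 278.7°; drift +24.1° → track 302.8°, groundspeed 91.3 kt
Leg 3: heading 56.0°; drift -8.6° → track 47.4°, groundspeed 130.3 kt
Leg 4: heading 123.2°; drift -23.2° → track 100.0°, groundspeed 98.1 kt
Leg 5: heading 115.1°; drift -22.2° → track 92.9°, groundspeed 103.3 kt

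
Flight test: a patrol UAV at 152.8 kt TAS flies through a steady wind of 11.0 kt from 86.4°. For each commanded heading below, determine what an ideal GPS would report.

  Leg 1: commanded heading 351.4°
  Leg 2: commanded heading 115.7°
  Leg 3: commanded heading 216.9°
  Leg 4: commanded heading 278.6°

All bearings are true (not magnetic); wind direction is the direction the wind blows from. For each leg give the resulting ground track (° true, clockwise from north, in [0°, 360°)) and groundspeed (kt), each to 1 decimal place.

Leg 1: track=347.3°, groundspeed=154.1 kt
Leg 2: track=117.9°, groundspeed=143.3 kt
Leg 3: track=219.9°, groundspeed=160.2 kt
Leg 4: track=277.8°, groundspeed=163.6 kt

Leg 1: heading 351.4°; drift -4.1° → track 347.3°, groundspeed 154.1 kt
Leg 2: heading 115.7°; drift +2.2° → track 117.9°, groundspeed 143.3 kt
Leg 3: heading 216.9°; drift +3.0° → track 219.9°, groundspeed 160.2 kt
Leg 4: heading 278.6°; drift -0.8° → track 277.8°, groundspeed 163.6 kt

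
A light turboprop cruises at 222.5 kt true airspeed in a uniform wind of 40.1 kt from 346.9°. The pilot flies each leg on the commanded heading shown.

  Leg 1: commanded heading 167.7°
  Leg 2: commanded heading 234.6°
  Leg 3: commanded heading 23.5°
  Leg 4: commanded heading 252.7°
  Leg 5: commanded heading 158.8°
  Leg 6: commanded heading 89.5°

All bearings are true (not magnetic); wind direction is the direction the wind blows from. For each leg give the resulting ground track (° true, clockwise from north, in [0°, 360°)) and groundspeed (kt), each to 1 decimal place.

Leg 1: track=167.6°, groundspeed=262.6 kt
Leg 2: track=225.7°, groundspeed=240.6 kt
Leg 3: track=30.7°, groundspeed=191.8 kt
Leg 4: track=242.6°, groundspeed=229.0 kt
Leg 5: track=160.0°, groundspeed=262.3 kt
Leg 6: track=99.1°, groundspeed=234.5 kt

Leg 1: heading 167.7°; drift -0.1° → track 167.6°, groundspeed 262.6 kt
Leg 2: heading 234.6°; drift -8.9° → track 225.7°, groundspeed 240.6 kt
Leg 3: heading 23.5°; drift +7.2° → track 30.7°, groundspeed 191.8 kt
Leg 4: heading 252.7°; drift -10.1° → track 242.6°, groundspeed 229.0 kt
Leg 5: heading 158.8°; drift +1.2° → track 160.0°, groundspeed 262.3 kt
Leg 6: heading 89.5°; drift +9.6° → track 99.1°, groundspeed 234.5 kt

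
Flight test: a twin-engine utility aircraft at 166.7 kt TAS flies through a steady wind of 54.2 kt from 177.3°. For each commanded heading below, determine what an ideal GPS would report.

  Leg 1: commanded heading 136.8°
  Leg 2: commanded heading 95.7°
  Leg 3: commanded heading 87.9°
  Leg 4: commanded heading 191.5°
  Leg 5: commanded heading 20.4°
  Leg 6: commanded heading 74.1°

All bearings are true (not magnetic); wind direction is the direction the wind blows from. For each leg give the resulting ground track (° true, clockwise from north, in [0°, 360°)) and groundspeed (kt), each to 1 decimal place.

Leg 1: track=121.1°, groundspeed=130.3 kt
Leg 2: track=77.0°, groundspeed=167.6 kt
Leg 3: track=69.8°, groundspeed=174.7 kt
Leg 4: track=198.1°, groundspeed=114.9 kt
Leg 5: track=14.8°, groundspeed=217.6 kt
Leg 6: track=57.7°, groundspeed=186.7 kt

Leg 1: heading 136.8°; drift -15.7° → track 121.1°, groundspeed 130.3 kt
Leg 2: heading 95.7°; drift -18.7° → track 77.0°, groundspeed 167.6 kt
Leg 3: heading 87.9°; drift -18.1° → track 69.8°, groundspeed 174.7 kt
Leg 4: heading 191.5°; drift +6.6° → track 198.1°, groundspeed 114.9 kt
Leg 5: heading 20.4°; drift -5.6° → track 14.8°, groundspeed 217.6 kt
Leg 6: heading 74.1°; drift -16.4° → track 57.7°, groundspeed 186.7 kt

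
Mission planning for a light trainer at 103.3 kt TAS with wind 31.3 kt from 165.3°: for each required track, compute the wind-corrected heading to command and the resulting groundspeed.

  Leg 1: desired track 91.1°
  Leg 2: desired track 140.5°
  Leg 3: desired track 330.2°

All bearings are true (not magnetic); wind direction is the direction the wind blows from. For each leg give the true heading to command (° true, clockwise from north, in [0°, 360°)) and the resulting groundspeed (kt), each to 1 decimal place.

Leg 1: desired track 91.1°; wind correction +17.0° → command heading 108.1°, groundspeed 90.3 kt
Leg 2: desired track 140.5°; wind correction +7.3° → command heading 147.8°, groundspeed 74.0 kt
Leg 3: desired track 330.2°; wind correction -4.5° → command heading 325.7°, groundspeed 133.2 kt

Leg 1: heading=108.1°, groundspeed=90.3 kt
Leg 2: heading=147.8°, groundspeed=74.0 kt
Leg 3: heading=325.7°, groundspeed=133.2 kt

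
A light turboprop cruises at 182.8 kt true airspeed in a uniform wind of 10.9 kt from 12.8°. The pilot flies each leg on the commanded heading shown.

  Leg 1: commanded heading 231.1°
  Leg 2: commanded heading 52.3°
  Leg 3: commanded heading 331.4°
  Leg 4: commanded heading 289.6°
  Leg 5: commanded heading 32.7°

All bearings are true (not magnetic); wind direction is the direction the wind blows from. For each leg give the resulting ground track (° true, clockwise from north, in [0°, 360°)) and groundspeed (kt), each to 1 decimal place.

Leg 1: track=229.1°, groundspeed=191.5 kt
Leg 2: track=54.6°, groundspeed=174.5 kt
Leg 3: track=329.0°, groundspeed=174.8 kt
Leg 4: track=286.2°, groundspeed=181.8 kt
Leg 5: track=33.9°, groundspeed=172.6 kt

Leg 1: heading 231.1°; drift -2.0° → track 229.1°, groundspeed 191.5 kt
Leg 2: heading 52.3°; drift +2.3° → track 54.6°, groundspeed 174.5 kt
Leg 3: heading 331.4°; drift -2.4° → track 329.0°, groundspeed 174.8 kt
Leg 4: heading 289.6°; drift -3.4° → track 286.2°, groundspeed 181.8 kt
Leg 5: heading 32.7°; drift +1.2° → track 33.9°, groundspeed 172.6 kt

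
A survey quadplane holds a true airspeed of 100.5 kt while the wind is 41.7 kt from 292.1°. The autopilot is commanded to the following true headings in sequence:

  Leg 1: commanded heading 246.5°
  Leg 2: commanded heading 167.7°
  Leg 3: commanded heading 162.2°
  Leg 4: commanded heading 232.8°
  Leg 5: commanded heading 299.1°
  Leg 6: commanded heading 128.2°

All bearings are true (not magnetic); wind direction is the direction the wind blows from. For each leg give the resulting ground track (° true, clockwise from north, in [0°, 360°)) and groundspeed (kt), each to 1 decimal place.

Leg 1: heading 246.5°; drift -22.7° → track 223.8°, groundspeed 77.3 kt
Leg 2: heading 167.7°; drift -15.5° → track 152.2°, groundspeed 128.7 kt
Leg 3: heading 162.2°; drift -14.1° → track 148.1°, groundspeed 131.2 kt
Leg 4: heading 232.8°; drift -24.4° → track 208.4°, groundspeed 86.9 kt
Leg 5: heading 299.1°; drift +4.9° → track 304.0°, groundspeed 59.3 kt
Leg 6: heading 128.2°; drift -4.7° → track 123.5°, groundspeed 141.0 kt

Leg 1: track=223.8°, groundspeed=77.3 kt
Leg 2: track=152.2°, groundspeed=128.7 kt
Leg 3: track=148.1°, groundspeed=131.2 kt
Leg 4: track=208.4°, groundspeed=86.9 kt
Leg 5: track=304.0°, groundspeed=59.3 kt
Leg 6: track=123.5°, groundspeed=141.0 kt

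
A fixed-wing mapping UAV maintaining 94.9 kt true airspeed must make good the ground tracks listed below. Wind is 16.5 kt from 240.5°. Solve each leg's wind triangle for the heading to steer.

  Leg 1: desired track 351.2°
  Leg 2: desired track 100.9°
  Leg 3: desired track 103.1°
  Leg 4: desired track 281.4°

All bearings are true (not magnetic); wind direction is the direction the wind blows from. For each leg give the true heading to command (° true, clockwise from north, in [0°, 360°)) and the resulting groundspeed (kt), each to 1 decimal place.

Leg 1: heading=341.8°, groundspeed=99.5 kt
Leg 2: heading=107.4°, groundspeed=106.9 kt
Leg 3: heading=109.9°, groundspeed=106.4 kt
Leg 4: heading=274.9°, groundspeed=81.8 kt

Leg 1: desired track 351.2°; wind correction -9.4° → command heading 341.8°, groundspeed 99.5 kt
Leg 2: desired track 100.9°; wind correction +6.5° → command heading 107.4°, groundspeed 106.9 kt
Leg 3: desired track 103.1°; wind correction +6.8° → command heading 109.9°, groundspeed 106.4 kt
Leg 4: desired track 281.4°; wind correction -6.5° → command heading 274.9°, groundspeed 81.8 kt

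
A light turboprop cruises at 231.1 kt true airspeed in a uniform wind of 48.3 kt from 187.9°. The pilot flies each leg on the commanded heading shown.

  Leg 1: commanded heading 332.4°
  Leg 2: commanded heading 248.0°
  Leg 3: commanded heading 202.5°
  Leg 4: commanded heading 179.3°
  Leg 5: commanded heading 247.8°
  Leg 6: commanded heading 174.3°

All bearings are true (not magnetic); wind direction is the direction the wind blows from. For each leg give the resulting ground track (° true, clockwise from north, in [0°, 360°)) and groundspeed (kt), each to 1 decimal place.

Leg 1: heading 332.4°; drift +5.9° → track 338.3°, groundspeed 271.9 kt
Leg 2: heading 248.0°; drift +11.4° → track 259.4°, groundspeed 211.2 kt
Leg 3: heading 202.5°; drift +3.8° → track 206.3°, groundspeed 184.8 kt
Leg 4: heading 179.3°; drift -2.3° → track 177.0°, groundspeed 183.5 kt
Leg 5: heading 247.8°; drift +11.4° → track 259.2°, groundspeed 211.1 kt
Leg 6: heading 174.3°; drift -3.5° → track 170.8°, groundspeed 184.5 kt

Leg 1: track=338.3°, groundspeed=271.9 kt
Leg 2: track=259.4°, groundspeed=211.2 kt
Leg 3: track=206.3°, groundspeed=184.8 kt
Leg 4: track=177.0°, groundspeed=183.5 kt
Leg 5: track=259.2°, groundspeed=211.1 kt
Leg 6: track=170.8°, groundspeed=184.5 kt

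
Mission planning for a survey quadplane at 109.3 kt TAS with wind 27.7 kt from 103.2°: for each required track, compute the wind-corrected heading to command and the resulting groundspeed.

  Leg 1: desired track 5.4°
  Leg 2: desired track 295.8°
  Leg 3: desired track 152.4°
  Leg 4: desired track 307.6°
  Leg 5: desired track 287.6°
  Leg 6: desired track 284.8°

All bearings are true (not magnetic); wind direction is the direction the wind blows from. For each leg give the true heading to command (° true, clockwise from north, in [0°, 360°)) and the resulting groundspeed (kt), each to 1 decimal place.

Leg 1: heading=19.9°, groundspeed=109.6 kt
Leg 2: heading=299.0°, groundspeed=136.2 kt
Leg 3: heading=141.3°, groundspeed=89.2 kt
Leg 4: heading=313.6°, groundspeed=133.9 kt
Leg 5: heading=288.7°, groundspeed=136.9 kt
Leg 6: heading=285.2°, groundspeed=137.0 kt

Leg 1: desired track 5.4°; wind correction +14.5° → command heading 19.9°, groundspeed 109.6 kt
Leg 2: desired track 295.8°; wind correction +3.2° → command heading 299.0°, groundspeed 136.2 kt
Leg 3: desired track 152.4°; wind correction -11.1° → command heading 141.3°, groundspeed 89.2 kt
Leg 4: desired track 307.6°; wind correction +6.0° → command heading 313.6°, groundspeed 133.9 kt
Leg 5: desired track 287.6°; wind correction +1.1° → command heading 288.7°, groundspeed 136.9 kt
Leg 6: desired track 284.8°; wind correction +0.4° → command heading 285.2°, groundspeed 137.0 kt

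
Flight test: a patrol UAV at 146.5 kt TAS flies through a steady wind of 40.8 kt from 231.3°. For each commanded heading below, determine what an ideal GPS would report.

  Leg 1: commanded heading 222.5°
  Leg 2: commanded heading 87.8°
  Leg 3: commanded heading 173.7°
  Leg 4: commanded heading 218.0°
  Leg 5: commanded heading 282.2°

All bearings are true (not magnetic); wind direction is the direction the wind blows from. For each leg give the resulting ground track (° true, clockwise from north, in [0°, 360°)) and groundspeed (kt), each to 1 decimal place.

Leg 1: track=219.1°, groundspeed=106.4 kt
Leg 2: track=80.1°, groundspeed=180.9 kt
Leg 3: track=158.2°, groundspeed=129.3 kt
Leg 4: track=213.0°, groundspeed=107.2 kt
Leg 5: track=296.9°, groundspeed=124.9 kt

Leg 1: heading 222.5°; drift -3.4° → track 219.1°, groundspeed 106.4 kt
Leg 2: heading 87.8°; drift -7.7° → track 80.1°, groundspeed 180.9 kt
Leg 3: heading 173.7°; drift -15.5° → track 158.2°, groundspeed 129.3 kt
Leg 4: heading 218.0°; drift -5.0° → track 213.0°, groundspeed 107.2 kt
Leg 5: heading 282.2°; drift +14.7° → track 296.9°, groundspeed 124.9 kt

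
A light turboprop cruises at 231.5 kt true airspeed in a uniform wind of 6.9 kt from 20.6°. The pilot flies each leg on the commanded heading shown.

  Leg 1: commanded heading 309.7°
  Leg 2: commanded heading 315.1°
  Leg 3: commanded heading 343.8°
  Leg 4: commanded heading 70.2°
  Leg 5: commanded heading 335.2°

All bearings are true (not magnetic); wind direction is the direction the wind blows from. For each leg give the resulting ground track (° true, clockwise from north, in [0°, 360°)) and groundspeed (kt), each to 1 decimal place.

Leg 1: track=308.1°, groundspeed=229.3 kt
Leg 2: track=313.5°, groundspeed=228.7 kt
Leg 3: track=342.8°, groundspeed=226.0 kt
Leg 4: track=71.5°, groundspeed=227.1 kt
Leg 5: track=334.0°, groundspeed=226.7 kt

Leg 1: heading 309.7°; drift -1.6° → track 308.1°, groundspeed 229.3 kt
Leg 2: heading 315.1°; drift -1.6° → track 313.5°, groundspeed 228.7 kt
Leg 3: heading 343.8°; drift -1.0° → track 342.8°, groundspeed 226.0 kt
Leg 4: heading 70.2°; drift +1.3° → track 71.5°, groundspeed 227.1 kt
Leg 5: heading 335.2°; drift -1.2° → track 334.0°, groundspeed 226.7 kt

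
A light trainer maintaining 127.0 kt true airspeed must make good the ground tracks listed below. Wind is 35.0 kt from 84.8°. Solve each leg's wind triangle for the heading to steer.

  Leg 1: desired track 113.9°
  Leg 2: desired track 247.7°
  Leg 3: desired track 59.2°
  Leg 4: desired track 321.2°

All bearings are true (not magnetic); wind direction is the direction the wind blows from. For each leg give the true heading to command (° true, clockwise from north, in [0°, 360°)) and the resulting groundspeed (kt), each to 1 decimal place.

Leg 1: desired track 113.9°; wind correction -7.7° → command heading 106.2°, groundspeed 95.3 kt
Leg 2: desired track 247.7°; wind correction -4.6° → command heading 243.1°, groundspeed 160.0 kt
Leg 3: desired track 59.2°; wind correction +6.8° → command heading 66.0°, groundspeed 94.5 kt
Leg 4: desired track 321.2°; wind correction +13.3° → command heading 334.5°, groundspeed 143.0 kt

Leg 1: heading=106.2°, groundspeed=95.3 kt
Leg 2: heading=243.1°, groundspeed=160.0 kt
Leg 3: heading=66.0°, groundspeed=94.5 kt
Leg 4: heading=334.5°, groundspeed=143.0 kt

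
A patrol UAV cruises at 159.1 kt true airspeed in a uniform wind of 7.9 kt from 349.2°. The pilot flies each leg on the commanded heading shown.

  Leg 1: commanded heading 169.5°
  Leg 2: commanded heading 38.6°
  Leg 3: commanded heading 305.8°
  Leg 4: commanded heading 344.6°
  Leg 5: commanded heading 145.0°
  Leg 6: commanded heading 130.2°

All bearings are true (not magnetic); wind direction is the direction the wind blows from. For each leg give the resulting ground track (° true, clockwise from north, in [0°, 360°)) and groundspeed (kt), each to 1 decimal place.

Leg 1: heading 169.5°; drift +0.0° → track 169.5°, groundspeed 167.0 kt
Leg 2: heading 38.6°; drift +2.2° → track 40.8°, groundspeed 154.1 kt
Leg 3: heading 305.8°; drift -2.0° → track 303.8°, groundspeed 153.5 kt
Leg 4: heading 344.6°; drift -0.2° → track 344.4°, groundspeed 151.2 kt
Leg 5: heading 145.0°; drift +1.1° → track 146.1°, groundspeed 166.3 kt
Leg 6: heading 130.2°; drift +1.7° → track 131.9°, groundspeed 165.3 kt

Leg 1: track=169.5°, groundspeed=167.0 kt
Leg 2: track=40.8°, groundspeed=154.1 kt
Leg 3: track=303.8°, groundspeed=153.5 kt
Leg 4: track=344.4°, groundspeed=151.2 kt
Leg 5: track=146.1°, groundspeed=166.3 kt
Leg 6: track=131.9°, groundspeed=165.3 kt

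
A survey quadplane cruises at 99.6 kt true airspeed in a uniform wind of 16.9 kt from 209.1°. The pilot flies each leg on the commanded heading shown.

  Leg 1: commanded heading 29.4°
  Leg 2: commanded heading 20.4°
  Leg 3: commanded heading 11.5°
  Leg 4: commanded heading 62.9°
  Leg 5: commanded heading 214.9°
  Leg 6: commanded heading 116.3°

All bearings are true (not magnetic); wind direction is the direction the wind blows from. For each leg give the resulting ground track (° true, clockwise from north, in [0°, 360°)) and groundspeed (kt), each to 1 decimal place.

Leg 1: heading 29.4°; drift +0.0° → track 29.4°, groundspeed 116.5 kt
Leg 2: heading 20.4°; drift +1.3° → track 21.7°, groundspeed 116.3 kt
Leg 3: heading 11.5°; drift +2.5° → track 14.0°, groundspeed 115.8 kt
Leg 4: heading 62.9°; drift -4.7° → track 58.2°, groundspeed 114.0 kt
Leg 5: heading 214.9°; drift +1.2° → track 216.1°, groundspeed 82.8 kt
Leg 6: heading 116.3°; drift -9.5° → track 106.8°, groundspeed 101.8 kt

Leg 1: track=29.4°, groundspeed=116.5 kt
Leg 2: track=21.7°, groundspeed=116.3 kt
Leg 3: track=14.0°, groundspeed=115.8 kt
Leg 4: track=58.2°, groundspeed=114.0 kt
Leg 5: track=216.1°, groundspeed=82.8 kt
Leg 6: track=106.8°, groundspeed=101.8 kt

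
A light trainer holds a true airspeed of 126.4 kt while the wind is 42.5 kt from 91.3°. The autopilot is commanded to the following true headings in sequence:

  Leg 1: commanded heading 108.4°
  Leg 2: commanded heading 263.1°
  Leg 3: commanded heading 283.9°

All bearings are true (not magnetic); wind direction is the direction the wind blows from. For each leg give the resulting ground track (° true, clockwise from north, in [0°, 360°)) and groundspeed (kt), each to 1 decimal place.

Leg 1: track=116.7°, groundspeed=86.7 kt
Leg 2: track=265.2°, groundspeed=168.6 kt
Leg 3: track=280.7°, groundspeed=168.1 kt

Leg 1: heading 108.4°; drift +8.3° → track 116.7°, groundspeed 86.7 kt
Leg 2: heading 263.1°; drift +2.1° → track 265.2°, groundspeed 168.6 kt
Leg 3: heading 283.9°; drift -3.2° → track 280.7°, groundspeed 168.1 kt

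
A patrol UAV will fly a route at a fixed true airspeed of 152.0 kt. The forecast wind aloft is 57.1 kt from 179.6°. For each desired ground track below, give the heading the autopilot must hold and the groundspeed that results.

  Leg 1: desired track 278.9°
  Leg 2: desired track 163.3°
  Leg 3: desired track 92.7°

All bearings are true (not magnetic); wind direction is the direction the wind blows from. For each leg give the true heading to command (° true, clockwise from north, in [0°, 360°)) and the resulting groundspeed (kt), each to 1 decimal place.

Leg 1: heading=257.1°, groundspeed=150.4 kt
Leg 2: heading=169.4°, groundspeed=96.3 kt
Leg 3: heading=114.7°, groundspeed=137.8 kt

Leg 1: desired track 278.9°; wind correction -21.8° → command heading 257.1°, groundspeed 150.4 kt
Leg 2: desired track 163.3°; wind correction +6.1° → command heading 169.4°, groundspeed 96.3 kt
Leg 3: desired track 92.7°; wind correction +22.0° → command heading 114.7°, groundspeed 137.8 kt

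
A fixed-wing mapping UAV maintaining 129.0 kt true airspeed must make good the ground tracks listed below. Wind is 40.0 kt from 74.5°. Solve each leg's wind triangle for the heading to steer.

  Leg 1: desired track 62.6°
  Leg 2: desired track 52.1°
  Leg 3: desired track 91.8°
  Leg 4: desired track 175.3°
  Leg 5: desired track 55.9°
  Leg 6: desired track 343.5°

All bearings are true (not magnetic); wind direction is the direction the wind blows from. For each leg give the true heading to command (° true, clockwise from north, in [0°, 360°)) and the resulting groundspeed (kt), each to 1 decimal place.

Leg 1: heading=66.3°, groundspeed=89.6 kt
Leg 2: heading=58.9°, groundspeed=91.1 kt
Leg 3: heading=86.5°, groundspeed=90.3 kt
Leg 4: heading=157.6°, groundspeed=130.4 kt
Leg 5: heading=61.6°, groundspeed=90.5 kt
Leg 6: heading=1.6°, groundspeed=123.3 kt

Leg 1: desired track 62.6°; wind correction +3.7° → command heading 66.3°, groundspeed 89.6 kt
Leg 2: desired track 52.1°; wind correction +6.8° → command heading 58.9°, groundspeed 91.1 kt
Leg 3: desired track 91.8°; wind correction -5.3° → command heading 86.5°, groundspeed 90.3 kt
Leg 4: desired track 175.3°; wind correction -17.7° → command heading 157.6°, groundspeed 130.4 kt
Leg 5: desired track 55.9°; wind correction +5.7° → command heading 61.6°, groundspeed 90.5 kt
Leg 6: desired track 343.5°; wind correction +18.1° → command heading 1.6°, groundspeed 123.3 kt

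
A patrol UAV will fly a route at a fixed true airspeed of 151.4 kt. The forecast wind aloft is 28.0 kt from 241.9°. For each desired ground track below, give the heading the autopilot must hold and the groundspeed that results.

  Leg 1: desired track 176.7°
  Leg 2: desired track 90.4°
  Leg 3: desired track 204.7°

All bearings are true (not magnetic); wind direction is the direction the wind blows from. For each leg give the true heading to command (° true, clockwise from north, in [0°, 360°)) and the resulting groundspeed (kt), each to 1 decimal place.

Leg 1: heading=186.4°, groundspeed=137.5 kt
Leg 2: heading=95.5°, groundspeed=175.4 kt
Leg 3: heading=211.1°, groundspeed=128.1 kt

Leg 1: desired track 176.7°; wind correction +9.7° → command heading 186.4°, groundspeed 137.5 kt
Leg 2: desired track 90.4°; wind correction +5.1° → command heading 95.5°, groundspeed 175.4 kt
Leg 3: desired track 204.7°; wind correction +6.4° → command heading 211.1°, groundspeed 128.1 kt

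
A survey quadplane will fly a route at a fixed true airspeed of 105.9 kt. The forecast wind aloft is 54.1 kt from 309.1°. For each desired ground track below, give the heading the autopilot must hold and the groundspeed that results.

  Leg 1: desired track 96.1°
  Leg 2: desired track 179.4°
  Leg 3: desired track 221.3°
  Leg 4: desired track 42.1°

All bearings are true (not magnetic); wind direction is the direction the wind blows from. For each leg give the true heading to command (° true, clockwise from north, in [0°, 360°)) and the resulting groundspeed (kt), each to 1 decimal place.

Leg 1: heading=79.9°, groundspeed=147.1 kt
Leg 2: heading=202.5°, groundspeed=131.9 kt
Leg 3: heading=252.0°, groundspeed=89.0 kt
Leg 4: heading=11.4°, groundspeed=93.9 kt

Leg 1: desired track 96.1°; wind correction -16.2° → command heading 79.9°, groundspeed 147.1 kt
Leg 2: desired track 179.4°; wind correction +23.1° → command heading 202.5°, groundspeed 131.9 kt
Leg 3: desired track 221.3°; wind correction +30.7° → command heading 252.0°, groundspeed 89.0 kt
Leg 4: desired track 42.1°; wind correction -30.7° → command heading 11.4°, groundspeed 93.9 kt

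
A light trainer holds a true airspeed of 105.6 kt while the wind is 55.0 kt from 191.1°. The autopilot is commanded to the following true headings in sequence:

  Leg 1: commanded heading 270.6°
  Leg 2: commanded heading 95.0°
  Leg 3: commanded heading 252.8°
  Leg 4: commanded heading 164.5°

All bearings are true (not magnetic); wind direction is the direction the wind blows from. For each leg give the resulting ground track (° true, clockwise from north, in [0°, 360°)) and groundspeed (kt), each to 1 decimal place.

Leg 1: track=300.1°, groundspeed=109.8 kt
Leg 2: track=68.9°, groundspeed=124.1 kt
Leg 3: track=284.1°, groundspeed=93.1 kt
Leg 4: track=140.9°, groundspeed=61.6 kt

Leg 1: heading 270.6°; drift +29.5° → track 300.1°, groundspeed 109.8 kt
Leg 2: heading 95.0°; drift -26.1° → track 68.9°, groundspeed 124.1 kt
Leg 3: heading 252.8°; drift +31.3° → track 284.1°, groundspeed 93.1 kt
Leg 4: heading 164.5°; drift -23.6° → track 140.9°, groundspeed 61.6 kt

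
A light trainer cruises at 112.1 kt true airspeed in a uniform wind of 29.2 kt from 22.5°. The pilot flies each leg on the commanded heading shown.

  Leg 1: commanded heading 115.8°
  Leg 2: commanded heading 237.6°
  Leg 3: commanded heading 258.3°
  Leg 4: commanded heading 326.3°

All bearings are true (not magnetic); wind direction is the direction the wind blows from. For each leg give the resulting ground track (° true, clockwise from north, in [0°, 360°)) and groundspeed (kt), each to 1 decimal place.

Leg 1: track=130.2°, groundspeed=117.5 kt
Leg 2: track=230.6°, groundspeed=137.0 kt
Leg 3: track=247.7°, groundspeed=130.8 kt
Leg 4: track=312.1°, groundspeed=98.9 kt

Leg 1: heading 115.8°; drift +14.4° → track 130.2°, groundspeed 117.5 kt
Leg 2: heading 237.6°; drift -7.0° → track 230.6°, groundspeed 137.0 kt
Leg 3: heading 258.3°; drift -10.6° → track 247.7°, groundspeed 130.8 kt
Leg 4: heading 326.3°; drift -14.2° → track 312.1°, groundspeed 98.9 kt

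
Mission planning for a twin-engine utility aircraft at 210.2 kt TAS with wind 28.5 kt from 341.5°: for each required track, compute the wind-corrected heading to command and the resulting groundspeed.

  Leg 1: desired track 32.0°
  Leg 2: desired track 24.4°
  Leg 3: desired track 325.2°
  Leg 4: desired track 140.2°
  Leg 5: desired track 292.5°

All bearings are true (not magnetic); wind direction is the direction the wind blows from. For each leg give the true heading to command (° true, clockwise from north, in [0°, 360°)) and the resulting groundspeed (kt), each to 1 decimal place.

Leg 1: desired track 32.0°; wind correction -6.0° → command heading 26.0°, groundspeed 190.9 kt
Leg 2: desired track 24.4°; wind correction -5.3° → command heading 19.1°, groundspeed 188.4 kt
Leg 3: desired track 325.2°; wind correction +2.2° → command heading 327.4°, groundspeed 182.7 kt
Leg 4: desired track 140.2°; wind correction -2.8° → command heading 137.4°, groundspeed 236.5 kt
Leg 5: desired track 292.5°; wind correction +5.9° → command heading 298.4°, groundspeed 190.4 kt

Leg 1: heading=26.0°, groundspeed=190.9 kt
Leg 2: heading=19.1°, groundspeed=188.4 kt
Leg 3: heading=327.4°, groundspeed=182.7 kt
Leg 4: heading=137.4°, groundspeed=236.5 kt
Leg 5: heading=298.4°, groundspeed=190.4 kt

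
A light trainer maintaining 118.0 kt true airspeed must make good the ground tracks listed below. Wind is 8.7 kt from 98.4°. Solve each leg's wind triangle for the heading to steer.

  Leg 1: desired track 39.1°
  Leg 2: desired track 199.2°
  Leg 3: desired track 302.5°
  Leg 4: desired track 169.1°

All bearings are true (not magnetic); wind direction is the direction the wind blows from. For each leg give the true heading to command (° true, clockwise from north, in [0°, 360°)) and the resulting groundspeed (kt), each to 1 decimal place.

Leg 1: desired track 39.1°; wind correction +3.6° → command heading 42.7°, groundspeed 113.3 kt
Leg 2: desired track 199.2°; wind correction -4.2° → command heading 195.0°, groundspeed 119.3 kt
Leg 3: desired track 302.5°; wind correction +1.7° → command heading 304.2°, groundspeed 125.9 kt
Leg 4: desired track 169.1°; wind correction -4.0° → command heading 165.1°, groundspeed 114.8 kt

Leg 1: heading=42.7°, groundspeed=113.3 kt
Leg 2: heading=195.0°, groundspeed=119.3 kt
Leg 3: heading=304.2°, groundspeed=125.9 kt
Leg 4: heading=165.1°, groundspeed=114.8 kt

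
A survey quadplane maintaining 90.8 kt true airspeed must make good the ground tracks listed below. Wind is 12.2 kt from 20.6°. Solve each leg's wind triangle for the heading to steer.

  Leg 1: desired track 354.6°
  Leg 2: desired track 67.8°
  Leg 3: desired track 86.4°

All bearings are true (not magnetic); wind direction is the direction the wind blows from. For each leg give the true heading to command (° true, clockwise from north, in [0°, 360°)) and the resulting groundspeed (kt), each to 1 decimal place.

Leg 1: desired track 354.6°; wind correction +3.4° → command heading 358.0°, groundspeed 79.7 kt
Leg 2: desired track 67.8°; wind correction -5.7° → command heading 62.1°, groundspeed 82.1 kt
Leg 3: desired track 86.4°; wind correction -7.0° → command heading 79.4°, groundspeed 85.1 kt

Leg 1: heading=358.0°, groundspeed=79.7 kt
Leg 2: heading=62.1°, groundspeed=82.1 kt
Leg 3: heading=79.4°, groundspeed=85.1 kt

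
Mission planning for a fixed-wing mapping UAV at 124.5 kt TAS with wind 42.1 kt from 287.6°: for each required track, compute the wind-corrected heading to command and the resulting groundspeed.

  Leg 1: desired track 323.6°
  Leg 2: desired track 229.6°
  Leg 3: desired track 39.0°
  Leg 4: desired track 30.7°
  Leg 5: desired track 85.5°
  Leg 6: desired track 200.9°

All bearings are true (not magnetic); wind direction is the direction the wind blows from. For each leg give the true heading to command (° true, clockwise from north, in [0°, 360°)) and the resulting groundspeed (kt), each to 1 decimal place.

Leg 1: heading=312.1°, groundspeed=88.0 kt
Leg 2: heading=246.3°, groundspeed=97.0 kt
Leg 3: heading=20.6°, groundspeed=133.5 kt
Leg 4: heading=11.5°, groundspeed=127.1 kt
Leg 5: heading=78.2°, groundspeed=162.5 kt
Leg 6: heading=220.6°, groundspeed=114.8 kt

Leg 1: desired track 323.6°; wind correction -11.5° → command heading 312.1°, groundspeed 88.0 kt
Leg 2: desired track 229.6°; wind correction +16.7° → command heading 246.3°, groundspeed 97.0 kt
Leg 3: desired track 39.0°; wind correction -18.4° → command heading 20.6°, groundspeed 133.5 kt
Leg 4: desired track 30.7°; wind correction -19.2° → command heading 11.5°, groundspeed 127.1 kt
Leg 5: desired track 85.5°; wind correction -7.3° → command heading 78.2°, groundspeed 162.5 kt
Leg 6: desired track 200.9°; wind correction +19.7° → command heading 220.6°, groundspeed 114.8 kt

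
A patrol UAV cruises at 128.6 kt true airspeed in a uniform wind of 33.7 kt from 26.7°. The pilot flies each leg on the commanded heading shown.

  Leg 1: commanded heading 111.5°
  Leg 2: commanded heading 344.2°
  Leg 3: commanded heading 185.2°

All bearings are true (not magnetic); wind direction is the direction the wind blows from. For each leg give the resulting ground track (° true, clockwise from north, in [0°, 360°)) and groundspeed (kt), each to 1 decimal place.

Leg 1: track=126.5°, groundspeed=130.0 kt
Leg 2: track=331.8°, groundspeed=106.2 kt
Leg 3: track=189.6°, groundspeed=160.4 kt

Leg 1: heading 111.5°; drift +15.0° → track 126.5°, groundspeed 130.0 kt
Leg 2: heading 344.2°; drift -12.4° → track 331.8°, groundspeed 106.2 kt
Leg 3: heading 185.2°; drift +4.4° → track 189.6°, groundspeed 160.4 kt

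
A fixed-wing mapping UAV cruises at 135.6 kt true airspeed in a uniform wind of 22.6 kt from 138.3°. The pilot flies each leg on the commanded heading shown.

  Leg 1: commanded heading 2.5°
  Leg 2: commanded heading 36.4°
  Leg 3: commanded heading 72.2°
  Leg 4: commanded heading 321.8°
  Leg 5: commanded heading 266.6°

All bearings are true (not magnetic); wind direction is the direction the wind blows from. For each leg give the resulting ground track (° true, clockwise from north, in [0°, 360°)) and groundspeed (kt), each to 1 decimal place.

Leg 1: heading 2.5°; drift -5.9° → track 356.6°, groundspeed 152.6 kt
Leg 2: heading 36.4°; drift -9.0° → track 27.4°, groundspeed 142.0 kt
Leg 3: heading 72.2°; drift -9.3° → track 62.9°, groundspeed 128.1 kt
Leg 4: heading 321.8°; drift -0.5° → track 321.3°, groundspeed 158.2 kt
Leg 5: heading 266.6°; drift +6.8° → track 273.4°, groundspeed 150.7 kt

Leg 1: track=356.6°, groundspeed=152.6 kt
Leg 2: track=27.4°, groundspeed=142.0 kt
Leg 3: track=62.9°, groundspeed=128.1 kt
Leg 4: track=321.3°, groundspeed=158.2 kt
Leg 5: track=273.4°, groundspeed=150.7 kt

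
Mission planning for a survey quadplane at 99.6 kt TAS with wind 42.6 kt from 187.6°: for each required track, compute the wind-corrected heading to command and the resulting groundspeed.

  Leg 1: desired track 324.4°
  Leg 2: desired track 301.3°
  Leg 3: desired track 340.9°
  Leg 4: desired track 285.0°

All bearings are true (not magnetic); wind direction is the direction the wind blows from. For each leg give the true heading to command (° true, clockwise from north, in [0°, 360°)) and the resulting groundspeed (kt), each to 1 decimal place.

Leg 1: heading=307.4°, groundspeed=126.3 kt
Leg 2: heading=278.2°, groundspeed=108.8 kt
Leg 3: heading=329.8°, groundspeed=135.8 kt
Leg 4: heading=259.9°, groundspeed=95.7 kt

Leg 1: desired track 324.4°; wind correction -17.0° → command heading 307.4°, groundspeed 126.3 kt
Leg 2: desired track 301.3°; wind correction -23.1° → command heading 278.2°, groundspeed 108.8 kt
Leg 3: desired track 340.9°; wind correction -11.1° → command heading 329.8°, groundspeed 135.8 kt
Leg 4: desired track 285.0°; wind correction -25.1° → command heading 259.9°, groundspeed 95.7 kt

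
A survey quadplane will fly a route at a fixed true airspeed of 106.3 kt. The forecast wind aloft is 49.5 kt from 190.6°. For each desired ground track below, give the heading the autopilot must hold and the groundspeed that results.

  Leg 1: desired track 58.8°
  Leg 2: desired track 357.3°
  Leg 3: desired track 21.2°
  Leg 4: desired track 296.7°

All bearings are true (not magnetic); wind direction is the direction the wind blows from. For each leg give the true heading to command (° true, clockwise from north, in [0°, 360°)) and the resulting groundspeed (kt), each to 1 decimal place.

Leg 1: heading=79.1°, groundspeed=132.7 kt
Leg 2: heading=351.2°, groundspeed=153.9 kt
Leg 3: heading=26.1°, groundspeed=154.6 kt
Leg 4: heading=270.1°, groundspeed=108.8 kt

Leg 1: desired track 58.8°; wind correction +20.3° → command heading 79.1°, groundspeed 132.7 kt
Leg 2: desired track 357.3°; wind correction -6.1° → command heading 351.2°, groundspeed 153.9 kt
Leg 3: desired track 21.2°; wind correction +4.9° → command heading 26.1°, groundspeed 154.6 kt
Leg 4: desired track 296.7°; wind correction -26.6° → command heading 270.1°, groundspeed 108.8 kt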